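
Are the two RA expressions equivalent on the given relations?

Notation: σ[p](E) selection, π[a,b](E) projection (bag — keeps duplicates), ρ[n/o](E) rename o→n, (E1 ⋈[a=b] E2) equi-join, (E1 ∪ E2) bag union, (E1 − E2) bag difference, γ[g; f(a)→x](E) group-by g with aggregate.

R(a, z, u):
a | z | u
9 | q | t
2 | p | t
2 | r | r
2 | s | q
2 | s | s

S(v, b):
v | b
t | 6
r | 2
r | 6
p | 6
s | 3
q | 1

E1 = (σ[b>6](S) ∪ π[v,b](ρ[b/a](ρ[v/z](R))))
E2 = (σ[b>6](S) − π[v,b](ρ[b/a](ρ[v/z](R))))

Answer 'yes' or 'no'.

E1 stepwise |·|:
  S → 6
  σ[b>6](S) → 0
  R → 5
  ρ[v/z](R) → 5
  ρ[b/a](ρ[v/z](R)) → 5
  π[v,b](ρ[b/a](ρ[v/z](R))) → 5
  (σ[b>6](S) ∪ π[v,b](ρ[b/a](ρ[v/z](R)))) → 5
E2 stepwise |·|:
  S → 6
  σ[b>6](S) → 0
  R → 5
  ρ[v/z](R) → 5
  ρ[b/a](ρ[v/z](R)) → 5
  π[v,b](ρ[b/a](ρ[v/z](R))) → 5
  (σ[b>6](S) − π[v,b](ρ[b/a](ρ[v/z](R)))) → 0

E1 result:
v | b
p | 2
q | 9
r | 2
s | 2
s | 2
E2 result:
v | b
(0 rows)
Witness: ('s', 2) appears 2× in E1 but 0× in E2.

no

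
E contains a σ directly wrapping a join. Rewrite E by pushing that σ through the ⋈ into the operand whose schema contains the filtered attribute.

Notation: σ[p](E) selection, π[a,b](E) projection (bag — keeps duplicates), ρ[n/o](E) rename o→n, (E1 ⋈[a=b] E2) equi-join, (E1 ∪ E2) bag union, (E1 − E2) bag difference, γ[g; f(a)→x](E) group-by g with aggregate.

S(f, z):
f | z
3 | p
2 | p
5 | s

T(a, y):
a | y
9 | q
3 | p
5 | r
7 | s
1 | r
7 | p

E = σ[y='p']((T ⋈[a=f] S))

σ filters on y, owned by the left side.
E' = (σ[y='p'](T) ⋈[a=f] S)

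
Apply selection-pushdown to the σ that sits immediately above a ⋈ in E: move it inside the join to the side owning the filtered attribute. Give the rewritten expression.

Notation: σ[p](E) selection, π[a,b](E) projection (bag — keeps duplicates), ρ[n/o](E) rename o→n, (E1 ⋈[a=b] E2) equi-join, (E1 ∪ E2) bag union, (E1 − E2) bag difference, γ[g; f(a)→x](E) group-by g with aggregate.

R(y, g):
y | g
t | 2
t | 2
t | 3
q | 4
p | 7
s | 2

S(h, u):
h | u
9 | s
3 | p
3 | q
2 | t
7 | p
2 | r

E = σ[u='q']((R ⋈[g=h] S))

σ filters on u, owned by the right side.
E' = (R ⋈[g=h] σ[u='q'](S))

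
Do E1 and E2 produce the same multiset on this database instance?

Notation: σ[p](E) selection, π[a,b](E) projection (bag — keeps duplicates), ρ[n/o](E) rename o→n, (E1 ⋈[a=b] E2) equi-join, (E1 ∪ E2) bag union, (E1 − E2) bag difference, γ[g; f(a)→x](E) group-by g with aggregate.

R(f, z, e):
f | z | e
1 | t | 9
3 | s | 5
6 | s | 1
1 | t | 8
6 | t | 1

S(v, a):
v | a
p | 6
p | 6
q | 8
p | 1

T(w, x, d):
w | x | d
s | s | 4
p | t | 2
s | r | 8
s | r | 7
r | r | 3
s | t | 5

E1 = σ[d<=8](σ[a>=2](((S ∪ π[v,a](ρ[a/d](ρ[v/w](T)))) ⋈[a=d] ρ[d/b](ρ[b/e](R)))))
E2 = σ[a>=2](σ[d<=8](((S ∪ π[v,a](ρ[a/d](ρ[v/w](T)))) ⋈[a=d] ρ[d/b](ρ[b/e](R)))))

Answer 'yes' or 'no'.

E1 per-node cardinality:
  S → 4
  T → 6
  ρ[v/w](T) → 6
  ρ[a/d](ρ[v/w](T)) → 6
  π[v,a](ρ[a/d](ρ[v/w](T))) → 6
  (S ∪ π[v,a](ρ[a/d](ρ[v/w](T)))) → 10
  R → 5
  ρ[b/e](R) → 5
  ρ[d/b](ρ[b/e](R)) → 5
  ((S ∪ π[v,a](ρ[a/d](ρ[v/w](T)))) ⋈[a=d] ρ[d/b](ρ[b/e](R))) → 5
  σ[a>=2](((S ∪ π[v,a](ρ[a/d](ρ[v/w](T)))) ⋈[a=d] ρ[d/b](ρ[b/e](R)))) → 3
  σ[d<=8](σ[a>=2](((S ∪ π[v,a](ρ[a/d](ρ[v/w](T)))) ⋈[a=d] ρ[d/b](ρ[b/e](R))))) → 3
E2 per-node cardinality:
  S → 4
  T → 6
  ρ[v/w](T) → 6
  ρ[a/d](ρ[v/w](T)) → 6
  π[v,a](ρ[a/d](ρ[v/w](T))) → 6
  (S ∪ π[v,a](ρ[a/d](ρ[v/w](T)))) → 10
  R → 5
  ρ[b/e](R) → 5
  ρ[d/b](ρ[b/e](R)) → 5
  ((S ∪ π[v,a](ρ[a/d](ρ[v/w](T)))) ⋈[a=d] ρ[d/b](ρ[b/e](R))) → 5
  σ[d<=8](((S ∪ π[v,a](ρ[a/d](ρ[v/w](T)))) ⋈[a=d] ρ[d/b](ρ[b/e](R)))) → 5
  σ[a>=2](σ[d<=8](((S ∪ π[v,a](ρ[a/d](ρ[v/w](T)))) ⋈[a=d] ρ[d/b](ρ[b/e](R))))) → 3

E1 and E2 produce the same multiset:
v | a | f | z | d
q | 8 | 1 | t | 8
s | 5 | 3 | s | 5
s | 8 | 1 | t | 8

yes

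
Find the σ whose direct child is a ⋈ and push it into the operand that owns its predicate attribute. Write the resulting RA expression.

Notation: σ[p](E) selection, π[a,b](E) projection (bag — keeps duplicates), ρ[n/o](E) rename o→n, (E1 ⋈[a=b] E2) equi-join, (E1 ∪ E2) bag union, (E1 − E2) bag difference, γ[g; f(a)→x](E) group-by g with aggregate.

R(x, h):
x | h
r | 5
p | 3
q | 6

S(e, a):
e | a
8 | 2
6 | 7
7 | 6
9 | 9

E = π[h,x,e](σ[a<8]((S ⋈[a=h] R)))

σ filters on a, owned by the left side.
E' = π[h,x,e]((σ[a<8](S) ⋈[a=h] R))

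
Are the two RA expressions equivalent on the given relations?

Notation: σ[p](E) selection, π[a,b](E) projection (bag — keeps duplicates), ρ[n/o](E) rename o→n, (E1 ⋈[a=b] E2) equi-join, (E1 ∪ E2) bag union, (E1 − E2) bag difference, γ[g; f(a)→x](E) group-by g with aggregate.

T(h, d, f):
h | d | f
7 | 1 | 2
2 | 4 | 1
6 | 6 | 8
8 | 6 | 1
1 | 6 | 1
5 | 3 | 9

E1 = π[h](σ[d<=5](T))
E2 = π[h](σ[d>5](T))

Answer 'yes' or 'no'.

E1 row counts bottom-up:
  T → 6
  σ[d<=5](T) → 3
  π[h](σ[d<=5](T)) → 3
E2 row counts bottom-up:
  T → 6
  σ[d>5](T) → 3
  π[h](σ[d>5](T)) → 3

E1 result:
h
2
5
7
E2 result:
h
1
6
8
Witness: (6,) appears 0× in E1 but 1× in E2.

no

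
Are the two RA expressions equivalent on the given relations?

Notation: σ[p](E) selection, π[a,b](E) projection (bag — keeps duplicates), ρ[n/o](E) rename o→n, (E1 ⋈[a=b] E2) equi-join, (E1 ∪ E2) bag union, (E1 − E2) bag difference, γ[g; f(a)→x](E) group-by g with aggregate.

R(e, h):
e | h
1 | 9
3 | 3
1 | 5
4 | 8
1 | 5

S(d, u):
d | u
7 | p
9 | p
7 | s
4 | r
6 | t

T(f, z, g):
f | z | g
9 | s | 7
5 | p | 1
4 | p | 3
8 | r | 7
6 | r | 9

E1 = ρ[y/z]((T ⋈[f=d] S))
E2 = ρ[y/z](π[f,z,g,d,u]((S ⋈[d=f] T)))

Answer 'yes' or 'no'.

E1 subexpression sizes:
  T → 5
  S → 5
  (T ⋈[f=d] S) → 3
  ρ[y/z]((T ⋈[f=d] S)) → 3
E2 subexpression sizes:
  S → 5
  T → 5
  (S ⋈[d=f] T) → 3
  π[f,z,g,d,u]((S ⋈[d=f] T)) → 3
  ρ[y/z](π[f,z,g,d,u]((S ⋈[d=f] T))) → 3

E1 and E2 produce the same multiset:
f | y | g | d | u
4 | p | 3 | 4 | r
6 | r | 9 | 6 | t
9 | s | 7 | 9 | p

yes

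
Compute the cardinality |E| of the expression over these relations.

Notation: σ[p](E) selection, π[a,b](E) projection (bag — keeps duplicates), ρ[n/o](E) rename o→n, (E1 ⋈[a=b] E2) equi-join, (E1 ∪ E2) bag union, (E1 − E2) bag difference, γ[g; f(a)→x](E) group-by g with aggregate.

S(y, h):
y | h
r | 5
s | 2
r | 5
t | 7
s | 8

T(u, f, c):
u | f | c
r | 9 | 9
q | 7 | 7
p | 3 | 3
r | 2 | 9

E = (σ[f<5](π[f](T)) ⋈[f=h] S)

Per-node cardinality:
  T → 4
  π[f](T) → 4
  σ[f<5](π[f](T)) → 2
  S → 5
  (σ[f<5](π[f](T)) ⋈[f=h] S) → 1

|E| = 1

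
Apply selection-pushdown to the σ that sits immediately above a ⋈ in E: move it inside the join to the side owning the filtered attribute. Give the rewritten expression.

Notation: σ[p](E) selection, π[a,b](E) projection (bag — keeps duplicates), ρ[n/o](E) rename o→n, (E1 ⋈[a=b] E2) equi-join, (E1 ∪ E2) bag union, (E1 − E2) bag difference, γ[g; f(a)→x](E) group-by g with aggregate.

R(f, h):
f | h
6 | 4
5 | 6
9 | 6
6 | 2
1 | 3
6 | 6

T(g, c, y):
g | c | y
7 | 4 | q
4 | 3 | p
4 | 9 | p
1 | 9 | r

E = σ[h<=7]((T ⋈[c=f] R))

σ filters on h, owned by the right side.
E' = (T ⋈[c=f] σ[h<=7](R))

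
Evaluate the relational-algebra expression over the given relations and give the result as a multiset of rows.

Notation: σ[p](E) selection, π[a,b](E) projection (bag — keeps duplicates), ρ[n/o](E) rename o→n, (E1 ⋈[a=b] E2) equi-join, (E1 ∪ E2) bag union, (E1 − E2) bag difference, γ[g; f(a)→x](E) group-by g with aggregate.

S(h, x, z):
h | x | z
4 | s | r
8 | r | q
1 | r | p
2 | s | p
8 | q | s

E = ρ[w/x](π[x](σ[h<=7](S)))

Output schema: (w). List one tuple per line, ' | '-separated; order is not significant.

Row counts bottom-up:
  S → 5
  σ[h<=7](S) → 3
  π[x](σ[h<=7](S)) → 3
  ρ[w/x](π[x](σ[h<=7](S))) → 3

== RESULT ==
w
r
s
s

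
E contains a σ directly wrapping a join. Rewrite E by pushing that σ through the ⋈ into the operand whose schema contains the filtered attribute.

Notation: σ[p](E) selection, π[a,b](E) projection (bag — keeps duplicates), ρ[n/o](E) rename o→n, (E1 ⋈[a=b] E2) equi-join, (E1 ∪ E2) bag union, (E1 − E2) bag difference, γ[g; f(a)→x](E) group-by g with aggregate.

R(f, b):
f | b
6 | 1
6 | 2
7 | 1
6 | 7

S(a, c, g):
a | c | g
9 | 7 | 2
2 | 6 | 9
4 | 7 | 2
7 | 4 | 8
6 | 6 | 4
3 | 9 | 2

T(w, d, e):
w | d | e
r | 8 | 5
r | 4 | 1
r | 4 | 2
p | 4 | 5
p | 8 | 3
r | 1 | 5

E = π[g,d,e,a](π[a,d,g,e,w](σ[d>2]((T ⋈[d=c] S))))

σ filters on d, owned by the left side.
E' = π[g,d,e,a](π[a,d,g,e,w]((σ[d>2](T) ⋈[d=c] S)))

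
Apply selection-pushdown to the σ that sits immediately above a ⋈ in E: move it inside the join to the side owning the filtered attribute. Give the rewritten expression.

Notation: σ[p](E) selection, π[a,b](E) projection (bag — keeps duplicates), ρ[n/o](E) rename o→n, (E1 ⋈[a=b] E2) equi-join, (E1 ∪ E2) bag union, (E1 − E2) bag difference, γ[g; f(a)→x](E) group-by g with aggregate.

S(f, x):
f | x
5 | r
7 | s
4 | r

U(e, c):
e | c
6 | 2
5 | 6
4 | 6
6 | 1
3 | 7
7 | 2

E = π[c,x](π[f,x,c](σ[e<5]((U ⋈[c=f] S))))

σ filters on e, owned by the left side.
E' = π[c,x](π[f,x,c]((σ[e<5](U) ⋈[c=f] S)))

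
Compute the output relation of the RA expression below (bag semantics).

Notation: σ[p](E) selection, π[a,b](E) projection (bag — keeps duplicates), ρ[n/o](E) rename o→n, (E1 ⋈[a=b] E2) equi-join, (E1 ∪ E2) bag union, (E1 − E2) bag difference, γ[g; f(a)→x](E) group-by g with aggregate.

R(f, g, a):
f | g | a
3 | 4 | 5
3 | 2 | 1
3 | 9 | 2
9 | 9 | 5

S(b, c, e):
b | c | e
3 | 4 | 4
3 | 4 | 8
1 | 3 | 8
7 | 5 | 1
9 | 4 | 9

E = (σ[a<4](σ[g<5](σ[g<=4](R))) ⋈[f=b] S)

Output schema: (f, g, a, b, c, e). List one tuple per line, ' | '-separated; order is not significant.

Per-node cardinality:
  R → 4
  σ[g<=4](R) → 2
  σ[g<5](σ[g<=4](R)) → 2
  σ[a<4](σ[g<5](σ[g<=4](R))) → 1
  S → 5
  (σ[a<4](σ[g<5](σ[g<=4](R))) ⋈[f=b] S) → 2

== RESULT ==
f | g | a | b | c | e
3 | 2 | 1 | 3 | 4 | 4
3 | 2 | 1 | 3 | 4 | 8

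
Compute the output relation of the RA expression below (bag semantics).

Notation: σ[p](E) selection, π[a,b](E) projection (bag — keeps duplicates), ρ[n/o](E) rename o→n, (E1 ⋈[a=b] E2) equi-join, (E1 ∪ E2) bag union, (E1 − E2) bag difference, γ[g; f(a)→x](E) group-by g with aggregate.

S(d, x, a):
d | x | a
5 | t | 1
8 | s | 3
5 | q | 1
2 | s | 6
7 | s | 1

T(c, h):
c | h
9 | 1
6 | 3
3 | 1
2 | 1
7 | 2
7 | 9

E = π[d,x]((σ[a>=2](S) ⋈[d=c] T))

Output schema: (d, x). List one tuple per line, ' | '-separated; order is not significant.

Per-node cardinality:
  S → 5
  σ[a>=2](S) → 2
  T → 6
  (σ[a>=2](S) ⋈[d=c] T) → 1
  π[d,x]((σ[a>=2](S) ⋈[d=c] T)) → 1

== RESULT ==
d | x
2 | s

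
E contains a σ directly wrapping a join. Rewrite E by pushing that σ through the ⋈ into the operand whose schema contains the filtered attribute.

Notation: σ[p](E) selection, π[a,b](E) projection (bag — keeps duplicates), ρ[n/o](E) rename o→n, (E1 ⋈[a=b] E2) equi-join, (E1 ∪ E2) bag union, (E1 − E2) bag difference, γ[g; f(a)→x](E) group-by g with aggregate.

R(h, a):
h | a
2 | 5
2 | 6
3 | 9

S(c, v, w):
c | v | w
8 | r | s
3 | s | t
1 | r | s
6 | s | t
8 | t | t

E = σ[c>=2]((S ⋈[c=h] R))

σ filters on c, owned by the left side.
E' = (σ[c>=2](S) ⋈[c=h] R)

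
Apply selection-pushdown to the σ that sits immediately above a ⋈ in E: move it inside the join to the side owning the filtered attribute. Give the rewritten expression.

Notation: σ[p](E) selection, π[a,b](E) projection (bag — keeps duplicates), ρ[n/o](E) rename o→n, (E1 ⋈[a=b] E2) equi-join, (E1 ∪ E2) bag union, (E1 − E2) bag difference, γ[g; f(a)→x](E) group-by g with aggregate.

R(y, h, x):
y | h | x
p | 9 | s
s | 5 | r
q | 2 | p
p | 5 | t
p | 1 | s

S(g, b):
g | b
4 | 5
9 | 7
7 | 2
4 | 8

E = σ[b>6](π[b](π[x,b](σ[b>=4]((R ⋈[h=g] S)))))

σ filters on b, owned by the right side.
E' = σ[b>6](π[b](π[x,b]((R ⋈[h=g] σ[b>=4](S)))))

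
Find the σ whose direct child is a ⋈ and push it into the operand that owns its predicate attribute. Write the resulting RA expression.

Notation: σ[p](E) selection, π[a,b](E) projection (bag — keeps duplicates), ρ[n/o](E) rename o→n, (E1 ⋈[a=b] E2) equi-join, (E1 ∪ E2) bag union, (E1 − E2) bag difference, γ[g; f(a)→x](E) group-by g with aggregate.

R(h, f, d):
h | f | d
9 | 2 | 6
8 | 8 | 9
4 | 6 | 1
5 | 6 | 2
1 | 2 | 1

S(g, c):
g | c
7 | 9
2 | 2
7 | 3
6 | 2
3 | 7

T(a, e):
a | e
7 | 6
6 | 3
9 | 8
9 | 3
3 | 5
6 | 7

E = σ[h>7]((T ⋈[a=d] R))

σ filters on h, owned by the right side.
E' = (T ⋈[a=d] σ[h>7](R))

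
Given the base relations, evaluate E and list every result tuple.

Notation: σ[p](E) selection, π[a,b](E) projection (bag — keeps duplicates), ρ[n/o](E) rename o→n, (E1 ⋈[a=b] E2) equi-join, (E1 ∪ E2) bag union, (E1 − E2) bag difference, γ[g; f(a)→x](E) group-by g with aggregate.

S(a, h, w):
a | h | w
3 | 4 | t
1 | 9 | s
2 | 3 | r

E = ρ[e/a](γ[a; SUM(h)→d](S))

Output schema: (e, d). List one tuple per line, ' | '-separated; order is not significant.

Row counts bottom-up:
  S → 3
  γ[a; SUM(h)→d](S) → 3
  ρ[e/a](γ[a; SUM(h)→d](S)) → 3

== RESULT ==
e | d
1 | 9
2 | 3
3 | 4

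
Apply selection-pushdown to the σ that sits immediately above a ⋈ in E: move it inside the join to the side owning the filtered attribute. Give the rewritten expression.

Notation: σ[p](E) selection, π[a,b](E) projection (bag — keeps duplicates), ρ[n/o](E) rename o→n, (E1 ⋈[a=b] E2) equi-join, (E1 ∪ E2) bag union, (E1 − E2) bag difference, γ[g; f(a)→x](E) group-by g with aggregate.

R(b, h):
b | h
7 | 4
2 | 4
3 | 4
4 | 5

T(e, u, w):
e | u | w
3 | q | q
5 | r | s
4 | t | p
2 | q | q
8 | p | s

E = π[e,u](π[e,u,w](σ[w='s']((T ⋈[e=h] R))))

σ filters on w, owned by the left side.
E' = π[e,u](π[e,u,w]((σ[w='s'](T) ⋈[e=h] R)))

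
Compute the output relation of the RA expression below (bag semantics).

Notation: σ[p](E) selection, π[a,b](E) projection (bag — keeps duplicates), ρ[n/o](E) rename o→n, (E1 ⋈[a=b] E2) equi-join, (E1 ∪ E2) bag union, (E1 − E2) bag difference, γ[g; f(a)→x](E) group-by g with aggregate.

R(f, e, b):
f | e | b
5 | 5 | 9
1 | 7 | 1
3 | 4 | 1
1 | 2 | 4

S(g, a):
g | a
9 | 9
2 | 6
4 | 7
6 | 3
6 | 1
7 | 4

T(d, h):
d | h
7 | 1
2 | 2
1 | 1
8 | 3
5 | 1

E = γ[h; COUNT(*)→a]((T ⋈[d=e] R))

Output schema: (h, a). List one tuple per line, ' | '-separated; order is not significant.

Subexpression sizes:
  T → 5
  R → 4
  (T ⋈[d=e] R) → 3
  γ[h; COUNT(*)→a]((T ⋈[d=e] R)) → 2

== RESULT ==
h | a
1 | 2
2 | 1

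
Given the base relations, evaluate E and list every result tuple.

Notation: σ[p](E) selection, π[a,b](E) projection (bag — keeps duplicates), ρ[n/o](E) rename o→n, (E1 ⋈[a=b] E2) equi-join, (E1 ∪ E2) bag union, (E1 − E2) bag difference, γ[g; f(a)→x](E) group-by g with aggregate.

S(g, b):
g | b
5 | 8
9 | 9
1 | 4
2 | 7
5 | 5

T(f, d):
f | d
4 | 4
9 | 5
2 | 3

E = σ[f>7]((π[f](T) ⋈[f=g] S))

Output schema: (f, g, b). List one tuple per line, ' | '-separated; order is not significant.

Stepwise |·|:
  T → 3
  π[f](T) → 3
  S → 5
  (π[f](T) ⋈[f=g] S) → 2
  σ[f>7]((π[f](T) ⋈[f=g] S)) → 1

== RESULT ==
f | g | b
9 | 9 | 9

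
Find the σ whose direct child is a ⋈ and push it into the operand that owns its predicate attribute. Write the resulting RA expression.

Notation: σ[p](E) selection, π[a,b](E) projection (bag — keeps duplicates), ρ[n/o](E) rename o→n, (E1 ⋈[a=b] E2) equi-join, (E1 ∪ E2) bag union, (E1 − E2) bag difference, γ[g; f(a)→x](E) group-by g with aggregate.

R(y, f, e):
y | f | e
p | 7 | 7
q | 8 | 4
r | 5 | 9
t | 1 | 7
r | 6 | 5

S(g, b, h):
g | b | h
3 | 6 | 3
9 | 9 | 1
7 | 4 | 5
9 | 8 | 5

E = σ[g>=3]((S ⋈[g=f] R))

σ filters on g, owned by the left side.
E' = (σ[g>=3](S) ⋈[g=f] R)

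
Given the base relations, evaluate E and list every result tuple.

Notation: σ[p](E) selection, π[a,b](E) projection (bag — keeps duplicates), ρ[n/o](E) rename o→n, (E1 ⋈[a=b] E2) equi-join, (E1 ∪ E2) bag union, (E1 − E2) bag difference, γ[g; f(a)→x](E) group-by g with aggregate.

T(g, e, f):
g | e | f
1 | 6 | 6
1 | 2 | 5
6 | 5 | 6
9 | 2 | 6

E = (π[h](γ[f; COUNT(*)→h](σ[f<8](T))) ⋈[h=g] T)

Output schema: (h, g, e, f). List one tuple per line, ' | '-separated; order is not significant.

Per-node cardinality:
  T → 4
  σ[f<8](T) → 4
  γ[f; COUNT(*)→h](σ[f<8](T)) → 2
  π[h](γ[f; COUNT(*)→h](σ[f<8](T))) → 2
  T → 4
  (π[h](γ[f; COUNT(*)→h](σ[f<8](T))) ⋈[h=g] T) → 2

== RESULT ==
h | g | e | f
1 | 1 | 2 | 5
1 | 1 | 6 | 6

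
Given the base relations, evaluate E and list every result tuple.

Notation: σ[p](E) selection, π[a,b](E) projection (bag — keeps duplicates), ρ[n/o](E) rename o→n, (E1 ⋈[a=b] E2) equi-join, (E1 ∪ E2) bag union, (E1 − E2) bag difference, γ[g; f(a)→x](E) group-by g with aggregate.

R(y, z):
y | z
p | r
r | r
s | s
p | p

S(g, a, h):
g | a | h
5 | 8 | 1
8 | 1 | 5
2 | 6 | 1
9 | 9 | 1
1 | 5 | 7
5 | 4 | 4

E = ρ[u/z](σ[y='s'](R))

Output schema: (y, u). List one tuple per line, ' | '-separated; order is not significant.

Row counts bottom-up:
  R → 4
  σ[y='s'](R) → 1
  ρ[u/z](σ[y='s'](R)) → 1

== RESULT ==
y | u
s | s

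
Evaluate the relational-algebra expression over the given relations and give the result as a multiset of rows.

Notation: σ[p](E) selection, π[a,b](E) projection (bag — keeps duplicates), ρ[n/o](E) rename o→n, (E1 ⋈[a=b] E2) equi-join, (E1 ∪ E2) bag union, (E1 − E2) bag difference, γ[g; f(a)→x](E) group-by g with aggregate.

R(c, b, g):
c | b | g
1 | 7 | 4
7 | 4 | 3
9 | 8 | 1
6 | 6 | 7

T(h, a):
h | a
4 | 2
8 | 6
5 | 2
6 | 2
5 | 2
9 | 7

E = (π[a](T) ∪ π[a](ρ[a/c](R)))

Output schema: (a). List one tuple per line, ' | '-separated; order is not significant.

Subexpression sizes:
  T → 6
  π[a](T) → 6
  R → 4
  ρ[a/c](R) → 4
  π[a](ρ[a/c](R)) → 4
  (π[a](T) ∪ π[a](ρ[a/c](R))) → 10

== RESULT ==
a
1
2
2
2
2
6
6
7
7
9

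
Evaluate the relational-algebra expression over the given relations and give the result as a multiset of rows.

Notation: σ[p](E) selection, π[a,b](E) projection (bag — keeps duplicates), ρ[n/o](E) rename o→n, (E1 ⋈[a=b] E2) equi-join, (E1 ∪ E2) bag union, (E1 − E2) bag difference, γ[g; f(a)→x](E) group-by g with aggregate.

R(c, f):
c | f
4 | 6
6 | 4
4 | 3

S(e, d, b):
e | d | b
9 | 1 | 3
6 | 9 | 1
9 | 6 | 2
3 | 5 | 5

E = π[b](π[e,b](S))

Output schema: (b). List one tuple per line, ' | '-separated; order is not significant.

Stepwise |·|:
  S → 4
  π[e,b](S) → 4
  π[b](π[e,b](S)) → 4

== RESULT ==
b
1
2
3
5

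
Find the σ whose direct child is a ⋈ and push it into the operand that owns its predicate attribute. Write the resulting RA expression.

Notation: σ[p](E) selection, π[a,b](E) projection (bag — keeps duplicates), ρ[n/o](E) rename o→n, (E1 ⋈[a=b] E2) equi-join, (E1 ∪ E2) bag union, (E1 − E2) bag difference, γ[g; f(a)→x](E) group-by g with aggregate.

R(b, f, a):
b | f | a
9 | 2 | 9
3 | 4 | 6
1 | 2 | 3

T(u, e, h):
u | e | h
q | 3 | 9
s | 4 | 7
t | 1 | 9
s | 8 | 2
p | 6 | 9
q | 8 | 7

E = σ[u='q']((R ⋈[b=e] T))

σ filters on u, owned by the right side.
E' = (R ⋈[b=e] σ[u='q'](T))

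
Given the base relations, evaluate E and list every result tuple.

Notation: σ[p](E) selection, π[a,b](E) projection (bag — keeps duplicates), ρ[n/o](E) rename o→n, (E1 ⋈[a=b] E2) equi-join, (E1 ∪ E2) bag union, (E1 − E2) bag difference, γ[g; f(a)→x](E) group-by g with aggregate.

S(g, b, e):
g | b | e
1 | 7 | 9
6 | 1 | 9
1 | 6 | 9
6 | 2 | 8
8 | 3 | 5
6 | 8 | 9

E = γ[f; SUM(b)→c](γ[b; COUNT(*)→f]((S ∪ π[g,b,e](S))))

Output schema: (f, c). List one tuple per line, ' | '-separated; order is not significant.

Per-node cardinality:
  S → 6
  S → 6
  π[g,b,e](S) → 6
  (S ∪ π[g,b,e](S)) → 12
  γ[b; COUNT(*)→f]((S ∪ π[g,b,e](S))) → 6
  γ[f; SUM(b)→c](γ[b; COUNT(*)→f]((S ∪ π[g,b,e](S)))) → 1

== RESULT ==
f | c
2 | 27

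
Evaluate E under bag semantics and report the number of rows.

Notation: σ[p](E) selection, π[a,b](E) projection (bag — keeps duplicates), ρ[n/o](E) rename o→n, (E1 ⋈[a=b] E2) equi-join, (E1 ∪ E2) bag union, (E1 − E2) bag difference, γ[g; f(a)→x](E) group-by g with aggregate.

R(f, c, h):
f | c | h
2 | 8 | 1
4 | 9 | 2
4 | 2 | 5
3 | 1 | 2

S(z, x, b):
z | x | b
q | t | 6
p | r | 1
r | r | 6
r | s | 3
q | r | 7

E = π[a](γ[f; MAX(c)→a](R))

Per-node cardinality:
  R → 4
  γ[f; MAX(c)→a](R) → 3
  π[a](γ[f; MAX(c)→a](R)) → 3

|E| = 3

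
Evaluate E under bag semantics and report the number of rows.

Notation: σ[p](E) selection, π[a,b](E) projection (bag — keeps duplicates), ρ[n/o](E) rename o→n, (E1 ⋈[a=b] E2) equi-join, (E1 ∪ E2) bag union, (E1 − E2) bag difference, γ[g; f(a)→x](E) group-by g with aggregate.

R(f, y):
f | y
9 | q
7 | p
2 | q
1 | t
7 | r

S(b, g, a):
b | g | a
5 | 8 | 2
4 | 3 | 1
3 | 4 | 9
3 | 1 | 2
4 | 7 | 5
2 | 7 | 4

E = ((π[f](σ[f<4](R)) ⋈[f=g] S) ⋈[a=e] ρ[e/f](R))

Row counts bottom-up:
  R → 5
  σ[f<4](R) → 2
  π[f](σ[f<4](R)) → 2
  S → 6
  (π[f](σ[f<4](R)) ⋈[f=g] S) → 1
  R → 5
  ρ[e/f](R) → 5
  ((π[f](σ[f<4](R)) ⋈[f=g] S) ⋈[a=e] ρ[e/f](R)) → 1

|E| = 1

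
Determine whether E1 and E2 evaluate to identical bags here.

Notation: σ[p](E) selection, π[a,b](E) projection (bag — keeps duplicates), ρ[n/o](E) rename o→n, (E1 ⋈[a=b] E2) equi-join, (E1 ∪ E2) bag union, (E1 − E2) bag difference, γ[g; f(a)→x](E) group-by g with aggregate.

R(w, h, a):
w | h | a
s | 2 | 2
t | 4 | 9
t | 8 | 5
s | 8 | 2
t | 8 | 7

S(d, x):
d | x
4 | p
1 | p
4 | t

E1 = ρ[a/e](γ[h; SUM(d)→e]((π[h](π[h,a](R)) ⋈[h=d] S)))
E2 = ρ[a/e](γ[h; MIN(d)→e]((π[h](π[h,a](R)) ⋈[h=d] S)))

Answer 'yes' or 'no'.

E1 row counts bottom-up:
  R → 5
  π[h,a](R) → 5
  π[h](π[h,a](R)) → 5
  S → 3
  (π[h](π[h,a](R)) ⋈[h=d] S) → 2
  γ[h; SUM(d)→e]((π[h](π[h,a](R)) ⋈[h=d] S)) → 1
  ρ[a/e](γ[h; SUM(d)→e]((π[h](π[h,a](R)) ⋈[h=d] S))) → 1
E2 row counts bottom-up:
  R → 5
  π[h,a](R) → 5
  π[h](π[h,a](R)) → 5
  S → 3
  (π[h](π[h,a](R)) ⋈[h=d] S) → 2
  γ[h; MIN(d)→e]((π[h](π[h,a](R)) ⋈[h=d] S)) → 1
  ρ[a/e](γ[h; MIN(d)→e]((π[h](π[h,a](R)) ⋈[h=d] S))) → 1

E1 result:
h | a
4 | 8
E2 result:
h | a
4 | 4
Witness: (4, 4) appears 0× in E1 but 1× in E2.

no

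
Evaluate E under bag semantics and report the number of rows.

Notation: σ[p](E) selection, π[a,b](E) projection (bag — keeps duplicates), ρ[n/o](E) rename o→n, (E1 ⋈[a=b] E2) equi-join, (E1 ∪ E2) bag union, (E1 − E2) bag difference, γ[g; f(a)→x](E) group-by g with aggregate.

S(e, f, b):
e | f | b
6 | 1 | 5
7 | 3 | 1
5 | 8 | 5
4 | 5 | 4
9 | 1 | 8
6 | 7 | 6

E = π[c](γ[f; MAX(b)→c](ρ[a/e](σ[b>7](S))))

Subexpression sizes:
  S → 6
  σ[b>7](S) → 1
  ρ[a/e](σ[b>7](S)) → 1
  γ[f; MAX(b)→c](ρ[a/e](σ[b>7](S))) → 1
  π[c](γ[f; MAX(b)→c](ρ[a/e](σ[b>7](S)))) → 1

|E| = 1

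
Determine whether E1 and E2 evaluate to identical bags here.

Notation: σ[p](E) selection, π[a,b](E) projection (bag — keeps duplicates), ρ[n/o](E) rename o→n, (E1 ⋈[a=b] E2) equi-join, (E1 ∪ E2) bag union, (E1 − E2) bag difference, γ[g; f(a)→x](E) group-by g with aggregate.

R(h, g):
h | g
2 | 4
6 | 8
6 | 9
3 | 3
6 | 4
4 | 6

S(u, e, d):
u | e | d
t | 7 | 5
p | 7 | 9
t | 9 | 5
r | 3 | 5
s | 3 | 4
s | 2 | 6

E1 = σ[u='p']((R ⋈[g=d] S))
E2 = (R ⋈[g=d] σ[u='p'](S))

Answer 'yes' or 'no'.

E1 stepwise |·|:
  R → 6
  S → 6
  (R ⋈[g=d] S) → 4
  σ[u='p']((R ⋈[g=d] S)) → 1
E2 stepwise |·|:
  R → 6
  S → 6
  σ[u='p'](S) → 1
  (R ⋈[g=d] σ[u='p'](S)) → 1

E1 and E2 produce the same multiset:
h | g | u | e | d
6 | 9 | p | 7 | 9

yes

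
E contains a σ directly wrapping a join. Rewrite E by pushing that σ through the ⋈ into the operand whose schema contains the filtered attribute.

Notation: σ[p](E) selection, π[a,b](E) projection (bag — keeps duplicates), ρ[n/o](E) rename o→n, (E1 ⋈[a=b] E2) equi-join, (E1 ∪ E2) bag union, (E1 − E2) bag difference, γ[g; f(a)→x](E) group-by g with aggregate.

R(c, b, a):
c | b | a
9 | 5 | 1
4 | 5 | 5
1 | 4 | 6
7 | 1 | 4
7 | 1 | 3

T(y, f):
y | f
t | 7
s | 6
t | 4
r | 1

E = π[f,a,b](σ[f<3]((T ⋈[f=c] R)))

σ filters on f, owned by the left side.
E' = π[f,a,b]((σ[f<3](T) ⋈[f=c] R))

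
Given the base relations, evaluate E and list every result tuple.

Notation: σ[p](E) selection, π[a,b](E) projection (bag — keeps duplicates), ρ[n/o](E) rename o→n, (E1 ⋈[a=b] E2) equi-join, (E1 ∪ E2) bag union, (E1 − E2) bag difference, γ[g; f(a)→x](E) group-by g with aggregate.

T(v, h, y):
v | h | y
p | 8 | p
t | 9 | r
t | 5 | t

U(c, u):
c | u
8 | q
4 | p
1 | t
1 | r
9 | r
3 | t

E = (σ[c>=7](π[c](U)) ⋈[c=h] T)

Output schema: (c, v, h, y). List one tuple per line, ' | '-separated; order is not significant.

Per-node cardinality:
  U → 6
  π[c](U) → 6
  σ[c>=7](π[c](U)) → 2
  T → 3
  (σ[c>=7](π[c](U)) ⋈[c=h] T) → 2

== RESULT ==
c | v | h | y
8 | p | 8 | p
9 | t | 9 | r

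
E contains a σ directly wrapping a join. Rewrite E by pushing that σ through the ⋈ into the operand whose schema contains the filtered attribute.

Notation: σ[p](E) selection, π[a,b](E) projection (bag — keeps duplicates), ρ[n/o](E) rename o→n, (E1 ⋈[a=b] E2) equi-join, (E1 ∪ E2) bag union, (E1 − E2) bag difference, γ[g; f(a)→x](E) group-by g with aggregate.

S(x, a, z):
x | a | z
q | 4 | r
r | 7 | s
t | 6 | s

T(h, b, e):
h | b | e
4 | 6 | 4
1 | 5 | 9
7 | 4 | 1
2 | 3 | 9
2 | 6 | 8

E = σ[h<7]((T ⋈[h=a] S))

σ filters on h, owned by the left side.
E' = (σ[h<7](T) ⋈[h=a] S)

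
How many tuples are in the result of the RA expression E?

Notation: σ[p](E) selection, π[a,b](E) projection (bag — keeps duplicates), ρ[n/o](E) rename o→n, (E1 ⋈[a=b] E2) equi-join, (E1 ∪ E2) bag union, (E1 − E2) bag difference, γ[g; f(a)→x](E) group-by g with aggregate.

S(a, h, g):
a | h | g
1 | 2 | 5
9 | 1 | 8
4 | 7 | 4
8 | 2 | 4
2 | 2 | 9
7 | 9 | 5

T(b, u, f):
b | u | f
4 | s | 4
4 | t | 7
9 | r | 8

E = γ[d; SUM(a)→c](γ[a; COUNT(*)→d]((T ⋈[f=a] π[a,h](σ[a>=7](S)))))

Stepwise |·|:
  T → 3
  S → 6
  σ[a>=7](S) → 3
  π[a,h](σ[a>=7](S)) → 3
  (T ⋈[f=a] π[a,h](σ[a>=7](S))) → 2
  γ[a; COUNT(*)→d]((T ⋈[f=a] π[a,h](σ[a>=7](S)))) → 2
  γ[d; SUM(a)→c](γ[a; COUNT(*)→d]((T ⋈[f=a] π[a,h](σ[a>=7](S))))) → 1

|E| = 1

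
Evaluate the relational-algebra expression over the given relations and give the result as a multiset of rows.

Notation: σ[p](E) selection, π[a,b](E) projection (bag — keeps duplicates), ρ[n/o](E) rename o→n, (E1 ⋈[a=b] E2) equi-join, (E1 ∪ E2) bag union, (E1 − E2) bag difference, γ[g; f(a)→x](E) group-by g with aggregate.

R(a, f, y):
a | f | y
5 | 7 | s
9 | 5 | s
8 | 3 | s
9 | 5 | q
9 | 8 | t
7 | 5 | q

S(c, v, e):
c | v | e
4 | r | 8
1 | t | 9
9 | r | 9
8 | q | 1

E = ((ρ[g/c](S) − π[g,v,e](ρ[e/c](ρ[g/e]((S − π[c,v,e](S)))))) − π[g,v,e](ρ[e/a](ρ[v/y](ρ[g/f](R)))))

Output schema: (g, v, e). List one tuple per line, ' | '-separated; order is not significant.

Stepwise |·|:
  S → 4
  ρ[g/c](S) → 4
  S → 4
  S → 4
  π[c,v,e](S) → 4
  (S − π[c,v,e](S)) → 0
  ρ[g/e]((S − π[c,v,e](S))) → 0
  ρ[e/c](ρ[g/e]((S − π[c,v,e](S)))) → 0
  π[g,v,e](ρ[e/c](ρ[g/e]((S − π[c,v,e](S))))) → 0
  (ρ[g/c](S) − π[g,v,e](ρ[e/c](ρ[g/e]((S − π[c,v,e](S)))))) → 4
  R → 6
  ρ[g/f](R) → 6
  ρ[v/y](ρ[g/f](R)) → 6
  ρ[e/a](ρ[v/y](ρ[g/f](R))) → 6
  π[g,v,e](ρ[e/a](ρ[v/y](ρ[g/f](R)))) → 6
  ((ρ[g/c](S) − π[g,v,e](ρ[e/c](ρ[g/e]((S − π[c,v,e](S)))))) − π[g,v,e](ρ[e/a](ρ[v/y](ρ[g/f](R))))) → 4

== RESULT ==
g | v | e
1 | t | 9
4 | r | 8
8 | q | 1
9 | r | 9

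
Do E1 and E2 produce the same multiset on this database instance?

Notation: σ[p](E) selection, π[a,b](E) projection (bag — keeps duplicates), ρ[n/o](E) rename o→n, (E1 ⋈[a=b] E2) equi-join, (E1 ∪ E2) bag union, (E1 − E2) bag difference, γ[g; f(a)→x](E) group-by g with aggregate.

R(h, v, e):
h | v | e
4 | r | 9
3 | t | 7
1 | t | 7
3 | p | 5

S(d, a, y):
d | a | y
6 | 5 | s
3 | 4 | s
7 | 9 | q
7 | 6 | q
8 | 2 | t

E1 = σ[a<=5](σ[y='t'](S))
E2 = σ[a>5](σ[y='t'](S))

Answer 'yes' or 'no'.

E1 stepwise |·|:
  S → 5
  σ[y='t'](S) → 1
  σ[a<=5](σ[y='t'](S)) → 1
E2 stepwise |·|:
  S → 5
  σ[y='t'](S) → 1
  σ[a>5](σ[y='t'](S)) → 0

E1 result:
d | a | y
8 | 2 | t
E2 result:
d | a | y
(0 rows)
Witness: (8, 2, 't') appears 1× in E1 but 0× in E2.

no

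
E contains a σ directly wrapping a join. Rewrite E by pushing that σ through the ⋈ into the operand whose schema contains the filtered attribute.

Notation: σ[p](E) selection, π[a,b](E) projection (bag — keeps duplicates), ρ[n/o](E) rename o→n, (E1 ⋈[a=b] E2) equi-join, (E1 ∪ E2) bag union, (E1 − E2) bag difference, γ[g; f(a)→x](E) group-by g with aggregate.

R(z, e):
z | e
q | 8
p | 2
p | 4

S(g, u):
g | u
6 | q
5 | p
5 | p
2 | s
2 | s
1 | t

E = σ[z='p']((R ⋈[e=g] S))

σ filters on z, owned by the left side.
E' = (σ[z='p'](R) ⋈[e=g] S)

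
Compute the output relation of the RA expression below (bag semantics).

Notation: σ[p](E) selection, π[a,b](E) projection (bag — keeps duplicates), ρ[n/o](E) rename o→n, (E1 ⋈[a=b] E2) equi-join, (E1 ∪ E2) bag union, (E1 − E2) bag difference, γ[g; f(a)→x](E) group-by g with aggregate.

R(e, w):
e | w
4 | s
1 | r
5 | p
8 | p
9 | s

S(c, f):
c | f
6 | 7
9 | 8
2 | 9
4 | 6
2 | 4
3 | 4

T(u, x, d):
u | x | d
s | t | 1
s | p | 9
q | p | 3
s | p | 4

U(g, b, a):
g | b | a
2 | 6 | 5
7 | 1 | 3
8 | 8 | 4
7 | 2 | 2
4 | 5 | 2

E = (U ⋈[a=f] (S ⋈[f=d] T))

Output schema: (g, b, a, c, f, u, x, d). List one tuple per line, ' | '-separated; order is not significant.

Stepwise |·|:
  U → 5
  S → 6
  T → 4
  (S ⋈[f=d] T) → 3
  (U ⋈[a=f] (S ⋈[f=d] T)) → 2

== RESULT ==
g | b | a | c | f | u | x | d
8 | 8 | 4 | 2 | 4 | s | p | 4
8 | 8 | 4 | 3 | 4 | s | p | 4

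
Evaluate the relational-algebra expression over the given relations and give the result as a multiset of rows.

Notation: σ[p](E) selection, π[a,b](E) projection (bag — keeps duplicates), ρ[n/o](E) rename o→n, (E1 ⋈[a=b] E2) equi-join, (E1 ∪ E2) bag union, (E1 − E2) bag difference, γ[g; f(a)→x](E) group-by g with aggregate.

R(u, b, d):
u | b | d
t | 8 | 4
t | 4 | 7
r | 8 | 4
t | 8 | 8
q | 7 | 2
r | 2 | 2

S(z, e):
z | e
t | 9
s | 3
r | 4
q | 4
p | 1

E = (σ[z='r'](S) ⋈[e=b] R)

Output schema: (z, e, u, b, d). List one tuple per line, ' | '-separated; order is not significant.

Stepwise |·|:
  S → 5
  σ[z='r'](S) → 1
  R → 6
  (σ[z='r'](S) ⋈[e=b] R) → 1

== RESULT ==
z | e | u | b | d
r | 4 | t | 4 | 7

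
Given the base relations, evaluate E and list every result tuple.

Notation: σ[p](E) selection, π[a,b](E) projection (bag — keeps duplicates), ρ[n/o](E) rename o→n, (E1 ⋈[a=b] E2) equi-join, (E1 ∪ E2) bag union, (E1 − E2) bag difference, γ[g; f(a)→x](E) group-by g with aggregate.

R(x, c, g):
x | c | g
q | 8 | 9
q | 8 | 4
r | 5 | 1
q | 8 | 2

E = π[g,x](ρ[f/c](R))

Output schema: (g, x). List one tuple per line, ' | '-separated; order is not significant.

Stepwise |·|:
  R → 4
  ρ[f/c](R) → 4
  π[g,x](ρ[f/c](R)) → 4

== RESULT ==
g | x
1 | r
2 | q
4 | q
9 | q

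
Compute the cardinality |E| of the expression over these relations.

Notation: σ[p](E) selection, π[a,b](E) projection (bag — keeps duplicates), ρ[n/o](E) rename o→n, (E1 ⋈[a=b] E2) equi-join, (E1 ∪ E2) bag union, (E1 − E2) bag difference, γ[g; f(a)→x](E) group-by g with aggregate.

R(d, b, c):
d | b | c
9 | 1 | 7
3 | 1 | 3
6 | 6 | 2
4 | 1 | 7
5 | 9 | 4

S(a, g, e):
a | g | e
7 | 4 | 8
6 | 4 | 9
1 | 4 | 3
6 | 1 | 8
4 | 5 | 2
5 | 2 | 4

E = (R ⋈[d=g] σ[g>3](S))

Per-node cardinality:
  R → 5
  S → 6
  σ[g>3](S) → 4
  (R ⋈[d=g] σ[g>3](S)) → 4

|E| = 4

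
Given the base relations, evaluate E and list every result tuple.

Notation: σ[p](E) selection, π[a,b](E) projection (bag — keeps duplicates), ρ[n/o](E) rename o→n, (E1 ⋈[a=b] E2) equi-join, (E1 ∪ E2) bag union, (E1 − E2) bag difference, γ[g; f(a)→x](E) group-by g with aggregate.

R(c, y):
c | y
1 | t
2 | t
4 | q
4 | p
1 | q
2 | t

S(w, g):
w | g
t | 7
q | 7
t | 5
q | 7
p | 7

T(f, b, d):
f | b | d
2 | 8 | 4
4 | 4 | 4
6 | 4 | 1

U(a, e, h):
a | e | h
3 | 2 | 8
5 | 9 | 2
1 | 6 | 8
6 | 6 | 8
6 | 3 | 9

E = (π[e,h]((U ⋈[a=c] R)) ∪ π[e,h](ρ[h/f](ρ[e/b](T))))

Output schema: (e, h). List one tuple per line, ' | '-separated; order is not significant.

Stepwise |·|:
  U → 5
  R → 6
  (U ⋈[a=c] R) → 2
  π[e,h]((U ⋈[a=c] R)) → 2
  T → 3
  ρ[e/b](T) → 3
  ρ[h/f](ρ[e/b](T)) → 3
  π[e,h](ρ[h/f](ρ[e/b](T))) → 3
  (π[e,h]((U ⋈[a=c] R)) ∪ π[e,h](ρ[h/f](ρ[e/b](T)))) → 5

== RESULT ==
e | h
4 | 4
4 | 6
6 | 8
6 | 8
8 | 2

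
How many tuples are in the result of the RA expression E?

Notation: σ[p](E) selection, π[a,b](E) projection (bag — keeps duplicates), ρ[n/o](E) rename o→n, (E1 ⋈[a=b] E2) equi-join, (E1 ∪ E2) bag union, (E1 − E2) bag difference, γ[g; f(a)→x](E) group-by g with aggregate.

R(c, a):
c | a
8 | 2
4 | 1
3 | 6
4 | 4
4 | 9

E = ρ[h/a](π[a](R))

Per-node cardinality:
  R → 5
  π[a](R) → 5
  ρ[h/a](π[a](R)) → 5

|E| = 5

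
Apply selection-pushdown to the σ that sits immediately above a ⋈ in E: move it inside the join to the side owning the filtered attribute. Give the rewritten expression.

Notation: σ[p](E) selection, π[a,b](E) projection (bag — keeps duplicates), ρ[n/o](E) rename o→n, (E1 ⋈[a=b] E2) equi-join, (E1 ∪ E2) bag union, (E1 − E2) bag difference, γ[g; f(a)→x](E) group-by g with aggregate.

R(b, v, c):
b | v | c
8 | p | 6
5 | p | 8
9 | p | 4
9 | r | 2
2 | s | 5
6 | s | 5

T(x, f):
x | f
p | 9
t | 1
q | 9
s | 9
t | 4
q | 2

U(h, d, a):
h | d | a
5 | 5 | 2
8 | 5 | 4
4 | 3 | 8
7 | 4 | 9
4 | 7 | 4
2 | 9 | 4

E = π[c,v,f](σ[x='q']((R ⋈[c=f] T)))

σ filters on x, owned by the right side.
E' = π[c,v,f]((R ⋈[c=f] σ[x='q'](T)))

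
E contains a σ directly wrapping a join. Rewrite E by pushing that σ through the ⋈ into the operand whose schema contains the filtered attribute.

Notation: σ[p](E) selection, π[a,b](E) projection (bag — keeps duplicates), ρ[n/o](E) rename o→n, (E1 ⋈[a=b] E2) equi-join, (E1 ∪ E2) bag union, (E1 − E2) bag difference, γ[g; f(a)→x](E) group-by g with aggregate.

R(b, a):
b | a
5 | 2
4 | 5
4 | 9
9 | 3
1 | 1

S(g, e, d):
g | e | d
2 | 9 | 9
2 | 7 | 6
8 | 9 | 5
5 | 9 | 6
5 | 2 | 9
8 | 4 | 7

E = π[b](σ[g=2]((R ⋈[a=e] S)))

σ filters on g, owned by the right side.
E' = π[b]((R ⋈[a=e] σ[g=2](S)))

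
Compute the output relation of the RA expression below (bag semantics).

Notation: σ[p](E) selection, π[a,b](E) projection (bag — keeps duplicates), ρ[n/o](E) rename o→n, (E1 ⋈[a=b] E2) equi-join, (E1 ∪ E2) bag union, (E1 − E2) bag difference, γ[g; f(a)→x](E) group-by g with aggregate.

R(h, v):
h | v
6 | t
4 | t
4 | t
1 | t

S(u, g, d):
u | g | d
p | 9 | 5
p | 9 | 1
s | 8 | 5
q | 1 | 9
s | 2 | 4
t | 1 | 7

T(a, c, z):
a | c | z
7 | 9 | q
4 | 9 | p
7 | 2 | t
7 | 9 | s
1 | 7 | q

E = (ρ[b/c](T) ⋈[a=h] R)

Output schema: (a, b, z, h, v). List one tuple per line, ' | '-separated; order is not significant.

Stepwise |·|:
  T → 5
  ρ[b/c](T) → 5
  R → 4
  (ρ[b/c](T) ⋈[a=h] R) → 3

== RESULT ==
a | b | z | h | v
1 | 7 | q | 1 | t
4 | 9 | p | 4 | t
4 | 9 | p | 4 | t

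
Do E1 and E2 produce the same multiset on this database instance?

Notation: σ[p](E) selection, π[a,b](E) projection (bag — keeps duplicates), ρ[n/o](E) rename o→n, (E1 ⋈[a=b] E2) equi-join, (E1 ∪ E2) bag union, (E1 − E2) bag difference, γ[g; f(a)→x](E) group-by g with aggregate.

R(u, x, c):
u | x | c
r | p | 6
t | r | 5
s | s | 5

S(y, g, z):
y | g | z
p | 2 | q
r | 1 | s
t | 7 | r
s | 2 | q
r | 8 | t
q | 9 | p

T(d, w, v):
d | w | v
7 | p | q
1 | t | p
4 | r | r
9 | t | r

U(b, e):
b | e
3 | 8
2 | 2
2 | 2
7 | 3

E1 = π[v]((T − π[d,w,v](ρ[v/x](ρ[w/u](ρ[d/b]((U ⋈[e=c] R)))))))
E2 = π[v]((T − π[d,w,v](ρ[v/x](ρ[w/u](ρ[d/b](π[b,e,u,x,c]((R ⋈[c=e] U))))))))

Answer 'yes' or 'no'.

E1 row counts bottom-up:
  T → 4
  U → 4
  R → 3
  (U ⋈[e=c] R) → 0
  ρ[d/b]((U ⋈[e=c] R)) → 0
  ρ[w/u](ρ[d/b]((U ⋈[e=c] R))) → 0
  ρ[v/x](ρ[w/u](ρ[d/b]((U ⋈[e=c] R)))) → 0
  π[d,w,v](ρ[v/x](ρ[w/u](ρ[d/b]((U ⋈[e=c] R))))) → 0
  (T − π[d,w,v](ρ[v/x](ρ[w/u](ρ[d/b]((U ⋈[e=c] R)))))) → 4
  π[v]((T − π[d,w,v](ρ[v/x](ρ[w/u](ρ[d/b]((U ⋈[e=c] R))))))) → 4
E2 row counts bottom-up:
  T → 4
  R → 3
  U → 4
  (R ⋈[c=e] U) → 0
  π[b,e,u,x,c]((R ⋈[c=e] U)) → 0
  ρ[d/b](π[b,e,u,x,c]((R ⋈[c=e] U))) → 0
  ρ[w/u](ρ[d/b](π[b,e,u,x,c]((R ⋈[c=e] U)))) → 0
  ρ[v/x](ρ[w/u](ρ[d/b](π[b,e,u,x,c]((R ⋈[c=e] U))))) → 0
  π[d,w,v](ρ[v/x](ρ[w/u](ρ[d/b](π[b,e,u,x,c]((R ⋈[c=e] U)))))) → 0
  (T − π[d,w,v](ρ[v/x](ρ[w/u](ρ[d/b](π[b,e,u,x,c]((R ⋈[c=e] U))))))) → 4
  π[v]((T − π[d,w,v](ρ[v/x](ρ[w/u](ρ[d/b](π[b,e,u,x,c]((R ⋈[c=e] U)))))))) → 4

E1 and E2 produce the same multiset:
v
p
q
r
r

yes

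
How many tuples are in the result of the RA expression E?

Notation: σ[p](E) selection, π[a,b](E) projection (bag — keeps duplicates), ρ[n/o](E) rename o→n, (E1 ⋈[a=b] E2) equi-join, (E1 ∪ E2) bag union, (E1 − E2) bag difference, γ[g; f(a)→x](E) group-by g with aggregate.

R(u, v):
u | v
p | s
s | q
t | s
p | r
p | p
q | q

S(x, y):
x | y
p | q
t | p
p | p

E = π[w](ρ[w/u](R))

Per-node cardinality:
  R → 6
  ρ[w/u](R) → 6
  π[w](ρ[w/u](R)) → 6

|E| = 6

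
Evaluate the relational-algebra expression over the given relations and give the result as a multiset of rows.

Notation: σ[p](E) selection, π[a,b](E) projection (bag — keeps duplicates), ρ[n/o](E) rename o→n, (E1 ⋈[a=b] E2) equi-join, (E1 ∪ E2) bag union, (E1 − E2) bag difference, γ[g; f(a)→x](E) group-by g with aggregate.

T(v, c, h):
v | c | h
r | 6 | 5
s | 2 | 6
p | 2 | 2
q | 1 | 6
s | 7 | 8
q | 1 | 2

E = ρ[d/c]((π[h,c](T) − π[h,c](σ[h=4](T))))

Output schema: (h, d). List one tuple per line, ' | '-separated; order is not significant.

Stepwise |·|:
  T → 6
  π[h,c](T) → 6
  T → 6
  σ[h=4](T) → 0
  π[h,c](σ[h=4](T)) → 0
  (π[h,c](T) − π[h,c](σ[h=4](T))) → 6
  ρ[d/c]((π[h,c](T) − π[h,c](σ[h=4](T)))) → 6

== RESULT ==
h | d
2 | 1
2 | 2
5 | 6
6 | 1
6 | 2
8 | 7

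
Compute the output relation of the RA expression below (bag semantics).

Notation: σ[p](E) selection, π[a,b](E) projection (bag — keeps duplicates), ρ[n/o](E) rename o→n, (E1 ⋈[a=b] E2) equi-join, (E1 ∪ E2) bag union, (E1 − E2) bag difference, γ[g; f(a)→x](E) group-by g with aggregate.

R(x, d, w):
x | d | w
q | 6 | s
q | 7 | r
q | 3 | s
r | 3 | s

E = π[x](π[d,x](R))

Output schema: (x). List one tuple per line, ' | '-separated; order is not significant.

Row counts bottom-up:
  R → 4
  π[d,x](R) → 4
  π[x](π[d,x](R)) → 4

== RESULT ==
x
q
q
q
r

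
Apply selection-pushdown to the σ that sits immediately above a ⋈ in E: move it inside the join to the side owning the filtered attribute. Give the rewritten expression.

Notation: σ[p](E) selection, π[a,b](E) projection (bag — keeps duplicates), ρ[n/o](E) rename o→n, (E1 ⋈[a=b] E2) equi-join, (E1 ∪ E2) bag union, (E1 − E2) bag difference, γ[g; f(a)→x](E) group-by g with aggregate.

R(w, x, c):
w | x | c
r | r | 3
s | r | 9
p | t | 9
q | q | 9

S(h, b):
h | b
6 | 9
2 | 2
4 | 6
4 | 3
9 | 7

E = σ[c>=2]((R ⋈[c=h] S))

σ filters on c, owned by the left side.
E' = (σ[c>=2](R) ⋈[c=h] S)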